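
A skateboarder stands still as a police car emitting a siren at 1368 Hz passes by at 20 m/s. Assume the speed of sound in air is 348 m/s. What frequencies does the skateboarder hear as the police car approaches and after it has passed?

Approaching: f₁ = f · v/(v − v_s) = 1368 × 348/328 ≈ 1451 Hz.
Receding: f₂ = f · v/(v + v_s) = 1368 × 348/368 ≈ 1294 Hz.

1451 Hz approaching; 1294 Hz receding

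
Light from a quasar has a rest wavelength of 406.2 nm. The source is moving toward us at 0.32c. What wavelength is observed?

291.5 nm

Relativistic Doppler for wavelength: λ' = λ₀ · √((1 − β)/(1 + β)).
λ' = 406.2 × √(0.6800/1.3200) = 406.2 × 0.71774 ≈ 291.5 nm.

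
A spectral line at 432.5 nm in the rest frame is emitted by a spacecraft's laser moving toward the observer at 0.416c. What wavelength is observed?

277.8 nm

Relativistic Doppler for wavelength: λ' = λ₀ · √((1 − β)/(1 + β)).
λ' = 432.5 × √(0.5840/1.4160) = 432.5 × 0.64221 ≈ 277.8 nm.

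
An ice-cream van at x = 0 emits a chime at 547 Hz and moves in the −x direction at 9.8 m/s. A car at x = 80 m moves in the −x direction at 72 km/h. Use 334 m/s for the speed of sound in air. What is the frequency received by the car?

72 km/h = 20 m/s.
The observer lies on the +x side, so the source is heading away from the observer and the observer is heading toward the source.
With source receding and observer approaching, f' = f · (v + v_o)/(v + v_s).
f' = 547 × (334 + 20)/(334 + 9.8) = 547 × 354/343.8 ≈ 563 Hz.

563 Hz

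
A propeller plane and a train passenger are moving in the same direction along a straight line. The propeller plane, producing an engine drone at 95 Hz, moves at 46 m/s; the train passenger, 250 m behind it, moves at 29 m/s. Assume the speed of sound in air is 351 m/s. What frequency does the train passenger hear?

The train passenger is behind, so the propeller plane is moving away from it while the train passenger is moving toward the propeller plane.
General Doppler shift: f' = f · (v + v_o)/(v + v_s).
f' = 95 × (351 + 29)/(351 + 46) = 95 × 380/397 ≈ 91 Hz.

91 Hz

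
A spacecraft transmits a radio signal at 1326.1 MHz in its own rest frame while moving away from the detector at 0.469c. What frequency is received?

Relativistic Doppler for frequency: f' = f₀ · √((1 − β)/(1 + β)).
f' = 1326.1 × √(0.5310/1.4690) = 1326.1 × 0.60122 ≈ 797.3 MHz.

797.3 MHz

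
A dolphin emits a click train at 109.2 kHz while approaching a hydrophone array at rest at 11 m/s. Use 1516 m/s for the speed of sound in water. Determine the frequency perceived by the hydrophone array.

Moving source, stationary observer: f' = f · v/(v − v_s) since the source is approaching.
f' = 109.2 × 1516/(1516 − 11) = 109.2 × 1516/1505 ≈ 110.0 kHz.

110.0 kHz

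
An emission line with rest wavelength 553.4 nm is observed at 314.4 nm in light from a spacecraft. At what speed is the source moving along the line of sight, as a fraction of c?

0.512

λ'/λ₀ = 0.5681 < 1 (blueshift), so the source is approaching.
λ'/λ₀ = √((1 − β)/(1 + β)) for an approaching source ⇒ β = (1 − r²)/(1 + r²) with r = λ'/λ₀.
β = (1 − 0.3228)/(1 + 0.3228) ≈ 0.512.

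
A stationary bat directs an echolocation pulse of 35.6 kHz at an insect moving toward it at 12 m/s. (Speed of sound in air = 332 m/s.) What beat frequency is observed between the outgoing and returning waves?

2670 Hz

The insect first receives the wave as a moving observer: f₁ = f₀ · (v + u)/v = 35.6 × (332 + 12)/332 ≈ 36.89 kHz.
On reflection it acts as a source moving toward the stationary detector: f₂ = f₁ · v/(v − u) = 36.89 × 332/320 ≈ 38.27 kHz.
Equivalently f₂ = f₀ · (v + u)/(v − u).
Beat frequency (with f₀ = 35600 Hz): |f₂ − f₀| = 2u·f₀/(v − u) = 2 × 12 × 35600/320 ≈ 2670 Hz.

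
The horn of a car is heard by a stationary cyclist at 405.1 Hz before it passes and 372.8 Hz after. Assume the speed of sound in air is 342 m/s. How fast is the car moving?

f₁/f₂ = (v + v_s)/(v − v_s), so v_s = v · (f₁ − f₂)/(f₁ + f₂).
v_s = 342 × (405.1 − 372.8)/(405.1 + 372.8) = 342 × 32.3/777.9 ≈ 14.2 m/s.

14.2 m/s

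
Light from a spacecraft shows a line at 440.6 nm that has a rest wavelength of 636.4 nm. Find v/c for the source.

0.352

λ'/λ₀ = 0.6923 < 1 (blueshift), so the source is approaching.
λ'/λ₀ = √((1 − β)/(1 + β)) for an approaching source ⇒ β = (1 − r²)/(1 + r²) with r = λ'/λ₀.
β = (1 − 0.4793)/(1 + 0.4793) ≈ 0.352.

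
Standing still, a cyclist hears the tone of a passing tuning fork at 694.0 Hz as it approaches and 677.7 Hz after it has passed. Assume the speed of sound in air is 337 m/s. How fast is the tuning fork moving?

4.0 m/s

f₁/f₂ = (v + v_s)/(v − v_s), so v_s = v · (f₁ − f₂)/(f₁ + f₂).
v_s = 337 × (694.0 − 677.7)/(694.0 + 677.7) = 337 × 16.3/1371.7 ≈ 4.0 m/s.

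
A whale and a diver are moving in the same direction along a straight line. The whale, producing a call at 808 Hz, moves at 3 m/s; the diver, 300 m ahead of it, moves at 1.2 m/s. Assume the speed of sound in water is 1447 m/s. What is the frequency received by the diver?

809 Hz

The diver is ahead, so the whale is moving toward it while the diver is moving away from the whale.
General Doppler shift: f' = f · (v − v_o)/(v − v_s).
f' = 808 × (1447 − 1.2)/(1447 − 3) = 808 × 1445.8/1444 ≈ 809 Hz.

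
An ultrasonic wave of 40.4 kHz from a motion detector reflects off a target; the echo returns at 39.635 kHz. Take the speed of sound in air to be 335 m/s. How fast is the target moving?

Double Doppler shift off a moving reflector: f₂ = f₀ · (v + u)/(v − u) (u > 0 toward emitter).
Rearranging, u = v · (f₂ − f₀)/(f₂ + f₀) = 335 × -0.765/80.035 ≈ -3.2 m/s.
So the target is moving at 3.2 m/s away from the emitter.

3.2 m/s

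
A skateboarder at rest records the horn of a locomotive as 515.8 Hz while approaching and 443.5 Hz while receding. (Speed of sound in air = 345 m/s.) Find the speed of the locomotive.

f₁/f₂ = (v + v_s)/(v − v_s), so v_s = v · (f₁ − f₂)/(f₁ + f₂).
v_s = 345 × (515.8 − 443.5)/(515.8 + 443.5) = 345 × 72.3/959.3 ≈ 26 m/s.

26 m/s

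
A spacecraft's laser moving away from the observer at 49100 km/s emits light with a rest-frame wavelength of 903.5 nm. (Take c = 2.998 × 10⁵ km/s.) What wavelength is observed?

β = v/c = 49100/299800 = 0.1638.
Relativistic Doppler for wavelength: λ' = λ₀ · √((1 + β)/(1 − β)).
λ' = 903.5 × √(1.1638/0.8362) = 903.5 × 1.17970 ≈ 1065.9 nm.

1065.9 nm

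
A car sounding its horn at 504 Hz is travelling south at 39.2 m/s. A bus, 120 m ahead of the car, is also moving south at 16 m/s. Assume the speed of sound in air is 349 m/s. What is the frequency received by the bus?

542 Hz

The bus is ahead, so the car is moving toward it while the bus is moving away from the car.
With source approaching and observer receding, f' = f · (v − v_o)/(v − v_s).
f' = 504 × (349 − 16)/(349 − 39.2) = 504 × 333/309.8 ≈ 542 Hz.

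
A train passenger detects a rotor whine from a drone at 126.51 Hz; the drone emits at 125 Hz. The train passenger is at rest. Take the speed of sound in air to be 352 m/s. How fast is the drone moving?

f' > f, so the drone is approaching.
f' = f · v/(v − v_s) ⇒ v_s = v · |1 − f/f'|.
v_s = 352 × |1 − 125/126.51| = 352 × 0.01194 ≈ 4.2 m/s.

4.2 m/s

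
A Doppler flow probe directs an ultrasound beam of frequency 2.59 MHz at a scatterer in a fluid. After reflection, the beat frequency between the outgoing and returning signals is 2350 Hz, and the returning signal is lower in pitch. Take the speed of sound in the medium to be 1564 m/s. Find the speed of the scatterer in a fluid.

Double Doppler shift off a moving reflector: f₂ = f₀ · (v + u)/(v − u) (u > 0 toward emitter).
Returning signal is lower, so f₂ = f₀ − Δf = 2590000 − 2350 = 2587650 Hz.
Rearranging, u = v · (f₂ − f₀)/(f₂ + f₀) = 1564 × -2350/5177650 ≈ -0.71 m/s.
So the scatterer in a fluid is moving at 0.71 m/s away from the emitter.

0.71 m/s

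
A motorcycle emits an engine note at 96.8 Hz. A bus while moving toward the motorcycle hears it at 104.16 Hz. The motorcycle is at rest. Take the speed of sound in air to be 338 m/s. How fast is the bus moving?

f' = f · (v + v_o)/v ⇒ v_o = v · |f'/f − 1|.
v_o = 338 × |104.16/96.8 − 1| = 338 × 0.07603 ≈ 26 m/s.

26 m/s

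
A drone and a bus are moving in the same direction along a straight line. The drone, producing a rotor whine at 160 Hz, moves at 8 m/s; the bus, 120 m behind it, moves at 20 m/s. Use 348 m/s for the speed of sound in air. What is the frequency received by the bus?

165 Hz

The bus is behind, so the drone is moving away from it while the bus is moving toward the drone.
General Doppler shift: f' = f · (v + v_o)/(v + v_s).
f' = 160 × (348 + 20)/(348 + 8) = 160 × 368/356 ≈ 165 Hz.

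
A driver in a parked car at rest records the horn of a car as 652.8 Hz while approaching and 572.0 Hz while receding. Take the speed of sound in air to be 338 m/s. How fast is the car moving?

f₁/f₂ = (v + v_s)/(v − v_s), so v_s = v · (f₁ − f₂)/(f₁ + f₂).
v_s = 338 × (652.8 − 572.0)/(652.8 + 572.0) = 338 × 80.8/1224.8 ≈ 22.3 m/s.

22.3 m/s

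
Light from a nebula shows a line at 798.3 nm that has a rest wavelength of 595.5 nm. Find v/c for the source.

λ'/λ₀ = 1.3406 > 1 (redshift), so the source is receding.
λ'/λ₀ = √((1 + β)/(1 − β)) for a receding source ⇒ β = (r² − 1)/(r² + 1) with r = λ'/λ₀.
β = (1.7971 − 1)/(1.7971 + 1) ≈ 0.285.

0.285c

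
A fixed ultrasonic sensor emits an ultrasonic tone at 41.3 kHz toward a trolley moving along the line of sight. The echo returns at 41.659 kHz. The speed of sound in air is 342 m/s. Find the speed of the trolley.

Double Doppler shift off a moving reflector: f₂ = f₀ · (v + u)/(v − u) (u > 0 toward emitter).
Rearranging, u = v · (f₂ − f₀)/(f₂ + f₀) = 342 × 0.359/82.959 ≈ 1.48 m/s.
So the trolley is moving at 1.48 m/s toward the emitter.

1.48 m/s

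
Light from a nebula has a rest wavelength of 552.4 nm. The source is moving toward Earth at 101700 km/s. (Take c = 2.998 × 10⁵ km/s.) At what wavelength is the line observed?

β = v/c = 101700/299800 = 0.3392.
Relativistic Doppler for wavelength: λ' = λ₀ · √((1 − β)/(1 + β)).
λ' = 552.4 × √(0.6608/1.3392) = 552.4 × 0.70242 ≈ 388.0 nm.

388.0 nm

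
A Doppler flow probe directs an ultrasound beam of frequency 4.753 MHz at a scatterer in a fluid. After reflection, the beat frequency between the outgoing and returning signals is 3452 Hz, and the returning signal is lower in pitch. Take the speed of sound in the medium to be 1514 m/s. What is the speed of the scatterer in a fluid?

Double Doppler shift off a moving reflector: f₂ = f₀ · (v + u)/(v − u) (u > 0 toward emitter).
Returning signal is lower, so f₂ = f₀ − Δf = 4753000 − 3452 = 4749548 Hz.
Rearranging, u = v · (f₂ − f₀)/(f₂ + f₀) = 1514 × -3452/9502548 ≈ -0.55 m/s.
So the scatterer in a fluid is moving at 0.55 m/s away from the emitter.

0.55 m/s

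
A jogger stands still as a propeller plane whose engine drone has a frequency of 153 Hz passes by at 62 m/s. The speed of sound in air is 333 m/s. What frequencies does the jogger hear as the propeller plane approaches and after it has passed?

188 Hz approaching; 129 Hz receding

Approaching: f₁ = f · v/(v − v_s) = 153 × 333/271 ≈ 188 Hz.
Receding: f₂ = f · v/(v + v_s) = 153 × 333/395 ≈ 129 Hz.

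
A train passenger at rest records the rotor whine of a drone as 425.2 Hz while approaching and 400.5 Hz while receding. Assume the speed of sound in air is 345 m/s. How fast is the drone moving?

10.3 m/s

f₁/f₂ = (v + v_s)/(v − v_s), so v_s = v · (f₁ − f₂)/(f₁ + f₂).
v_s = 345 × (425.2 − 400.5)/(425.2 + 400.5) = 345 × 24.7/825.7 ≈ 10.3 m/s.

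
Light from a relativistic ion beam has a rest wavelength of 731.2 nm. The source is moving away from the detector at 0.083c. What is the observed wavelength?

794.6 nm

Relativistic Doppler for wavelength: λ' = λ₀ · √((1 + β)/(1 − β)).
λ' = 731.2 × √(1.0830/0.9170) = 731.2 × 1.08675 ≈ 794.6 nm.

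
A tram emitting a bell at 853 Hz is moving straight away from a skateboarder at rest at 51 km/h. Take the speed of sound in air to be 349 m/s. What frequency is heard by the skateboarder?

820 Hz

51 km/h = 14.17 m/s.
With the source moving away from a stationary observer, f' = f · v/(v + v_s).
f' = 853 × 349/(349 + 14.17) = 853 × 349/363.2 ≈ 820 Hz.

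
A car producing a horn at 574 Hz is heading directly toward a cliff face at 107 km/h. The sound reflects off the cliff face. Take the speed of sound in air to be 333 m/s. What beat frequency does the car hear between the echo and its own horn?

113 Hz

107 km/h = 29.72 m/s.
The cliff face receives the sound from a moving source: f₁ = f₀ · v/(v − v_e) = 574 × 333/303.28 ≈ 630.3 Hz.
On the return leg the car is a moving observer: f₂ = f₁ · (v + v_e)/v = 630.3 × 362.72/333 ≈ 686.5 Hz.
Beat against the emitted tone: |f₂ − f₀| = 2v_e·f₀/(v − v_e) = 2 × 29.72 × 574/303.28 ≈ 113 Hz.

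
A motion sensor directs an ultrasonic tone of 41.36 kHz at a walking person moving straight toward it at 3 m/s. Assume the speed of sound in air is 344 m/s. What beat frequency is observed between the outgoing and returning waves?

728 Hz

At the walking person (a moving observer), f₁ = f₀ · (v + u)/v = 41.36 × 347/344 ≈ 41.721 kHz.
The reflection then acts as a moving source: f₂ = f₁ · v/(v − u) ≈ 42.088 kHz.
Equivalently f₂ = f₀ · (v + u)/(v − u).
Beat frequency (with f₀ = 41360 Hz): |f₂ − f₀| = 2u·f₀/(v − u) = 2 × 3 × 41360/341 ≈ 728 Hz.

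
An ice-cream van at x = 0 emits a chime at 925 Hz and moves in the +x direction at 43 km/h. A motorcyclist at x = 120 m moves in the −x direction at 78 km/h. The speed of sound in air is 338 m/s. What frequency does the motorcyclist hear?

1020 Hz

43 km/h = 11.94 m/s; 78 km/h = 21.67 m/s.
The observer lies on the +x side, so the source is heading toward the observer and the observer is heading toward the source.
General Doppler shift: f' = f · (v + v_o)/(v − v_s).
f' = 925 × (338 + 21.67)/(338 − 11.94) = 925 × 359.67/326.06 ≈ 1020 Hz.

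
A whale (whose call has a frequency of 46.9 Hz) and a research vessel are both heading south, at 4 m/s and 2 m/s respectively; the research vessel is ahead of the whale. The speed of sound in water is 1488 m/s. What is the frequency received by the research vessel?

The research vessel is ahead, so the whale is moving toward it while the research vessel is moving away from the whale.
With source approaching and observer receding, f' = f · (v − v_o)/(v − v_s).
f' = 46.9 × (1488 − 2)/(1488 − 4) = 46.9 × 1486/1484 ≈ 47.0 Hz.

47.0 Hz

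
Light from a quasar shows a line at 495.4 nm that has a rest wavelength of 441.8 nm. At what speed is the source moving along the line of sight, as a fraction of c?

0.114c

λ'/λ₀ = 1.1213 > 1 (redshift), so the source is receding.
λ'/λ₀ = √((1 + β)/(1 − β)) for a receding source ⇒ β = (r² − 1)/(r² + 1) with r = λ'/λ₀.
β = (1.2574 − 1)/(1.2574 + 1) ≈ 0.114.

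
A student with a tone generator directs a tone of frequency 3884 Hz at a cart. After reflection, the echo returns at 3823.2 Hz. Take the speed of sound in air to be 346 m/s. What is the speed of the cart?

2.73 m/s

Double Doppler shift off a moving reflector: f₂ = f₀ · (v + u)/(v − u) (u > 0 toward emitter).
Rearranging, u = v · (f₂ − f₀)/(f₂ + f₀) = 346 × -60.8/7707.2 ≈ -2.73 m/s.
So the cart is moving at 2.73 m/s away from the emitter.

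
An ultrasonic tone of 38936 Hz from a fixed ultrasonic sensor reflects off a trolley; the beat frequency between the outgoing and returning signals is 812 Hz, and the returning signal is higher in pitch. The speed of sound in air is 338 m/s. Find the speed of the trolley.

Double Doppler shift off a moving reflector: f₂ = f₀ · (v + u)/(v − u) (u > 0 toward emitter).
Returning signal is higher, so f₂ = f₀ + Δf = 38936 + 812 = 39748 Hz.
Rearranging, u = v · (f₂ − f₀)/(f₂ + f₀) = 338 × 812/78684 ≈ 3.5 m/s.
So the trolley is moving at 3.5 m/s toward the emitter.

3.5 m/s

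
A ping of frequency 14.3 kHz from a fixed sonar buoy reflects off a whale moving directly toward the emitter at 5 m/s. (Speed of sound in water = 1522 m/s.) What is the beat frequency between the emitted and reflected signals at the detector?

At the whale (a moving observer), f₁ = f₀ · (v + u)/v = 14.3 × 1527/1522 ≈ 14.3470 kHz.
On reflection it acts as a source moving toward the stationary detector: f₂ = f₁ · v/(v − u) = 14.3470 × 1522/1517 ≈ 14.3943 kHz.
Beat frequency (with f₀ = 14300 Hz): |f₂ − f₀| = 2u·f₀/(v − u) = 2 × 5 × 14300/1517 ≈ 94 Hz.

94 Hz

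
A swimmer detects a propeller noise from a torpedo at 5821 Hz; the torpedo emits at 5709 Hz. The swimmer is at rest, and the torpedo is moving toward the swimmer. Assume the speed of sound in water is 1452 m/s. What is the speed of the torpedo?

28 m/s

f' = f · v/(v − v_s) ⇒ v_s = v · |1 − f/f'|.
v_s = 1452 × |1 − 5709/5821| = 1452 × 0.01924 ≈ 28 m/s.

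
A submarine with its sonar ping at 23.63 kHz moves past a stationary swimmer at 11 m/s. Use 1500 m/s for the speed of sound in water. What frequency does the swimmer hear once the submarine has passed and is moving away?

Receding: f₂ = f · v/(v + v_s) = 23.63 × 1500/1511 ≈ 23.5 kHz.

23.5 kHz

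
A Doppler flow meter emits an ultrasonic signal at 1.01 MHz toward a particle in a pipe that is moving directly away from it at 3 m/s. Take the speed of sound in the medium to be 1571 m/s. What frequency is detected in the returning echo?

1.0061 MHz

The particle in a pipe first receives the wave as a moving observer: f₁ = f₀ · (v − u)/v = 1.01 × (1571 − 3)/1571 ≈ 1.0081 MHz.
On reflection it acts as a source moving away from the stationary detector: f₂ = f₁ · v/(v + u) = 1.0081 × 1571/1574 ≈ 1.0061 MHz.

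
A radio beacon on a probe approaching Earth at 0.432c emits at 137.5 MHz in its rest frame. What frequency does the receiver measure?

218.3 MHz

Relativistic Doppler for frequency: f' = f₀ · √((1 + β)/(1 − β)).
f' = 137.5 × √(1.4320/0.5680) = 137.5 × 1.58781 ≈ 218.3 MHz.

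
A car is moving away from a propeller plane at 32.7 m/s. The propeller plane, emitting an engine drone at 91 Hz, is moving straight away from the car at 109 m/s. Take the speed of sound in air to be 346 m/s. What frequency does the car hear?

63 Hz

Both move, so f' = f · (v − v_o)/(v + v_s).
f' = 91 × (346 − 32.7)/(346 + 109) = 91 × 313.3/455 ≈ 63 Hz.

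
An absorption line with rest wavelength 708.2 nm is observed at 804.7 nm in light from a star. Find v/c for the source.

λ'/λ₀ = 1.1363 > 1 (redshift), so the source is receding.
λ'/λ₀ = √((1 + β)/(1 − β)) for a receding source ⇒ β = (r² − 1)/(r² + 1) with r = λ'/λ₀.
β = (1.2911 − 1)/(1.2911 + 1) ≈ 0.127.

0.127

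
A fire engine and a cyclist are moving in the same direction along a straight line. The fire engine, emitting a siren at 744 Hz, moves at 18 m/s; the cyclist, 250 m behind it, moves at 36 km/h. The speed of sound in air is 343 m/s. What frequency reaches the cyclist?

36 km/h = 10 m/s.
The cyclist is behind, so the fire engine is moving away from it while the cyclist is moving toward the fire engine.
With source receding and observer approaching, f' = f · (v + v_o)/(v + v_s).
f' = 744 × (343 + 10)/(343 + 18) = 744 × 353/361 ≈ 728 Hz.

728 Hz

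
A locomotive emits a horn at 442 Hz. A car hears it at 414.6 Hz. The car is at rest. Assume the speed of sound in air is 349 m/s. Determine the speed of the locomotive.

23.1 m/s

f' < f, so the locomotive is receding.
f' = f · v/(v + v_s) ⇒ v_s = v · |1 − f/f'|.
v_s = 349 × |1 − 442/414.6| = 349 × 0.06609 ≈ 23.1 m/s.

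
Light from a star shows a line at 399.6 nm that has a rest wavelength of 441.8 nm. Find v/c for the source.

λ'/λ₀ = 0.9045 < 1 (blueshift), so the source is approaching.
λ'/λ₀ = √((1 − β)/(1 + β)) for an approaching source ⇒ β = (1 − r²)/(1 + r²) with r = λ'/λ₀.
β = (1 − 0.8181)/(1 + 0.8181) ≈ 0.100.

0.100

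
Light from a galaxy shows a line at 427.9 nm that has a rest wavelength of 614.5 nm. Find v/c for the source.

λ'/λ₀ = 0.6963 < 1 (blueshift), so the source is approaching.
λ'/λ₀ = √((1 − β)/(1 + β)) for an approaching source ⇒ β = (1 − r²)/(1 + r²) with r = λ'/λ₀.
β = (1 − 0.4849)/(1 + 0.4849) ≈ 0.347.

0.347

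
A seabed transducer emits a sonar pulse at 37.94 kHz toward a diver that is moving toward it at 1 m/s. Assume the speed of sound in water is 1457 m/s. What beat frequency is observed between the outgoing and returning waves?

52.1 Hz

At the diver (a moving observer), f₁ = f₀ · (v + u)/v = 37.94 × 1458/1457 ≈ 37.9660 kHz.
The reflection then acts as a moving source: f₂ = f₁ · v/(v − u) ≈ 37.9921 kHz.
Equivalently f₂ = f₀ · (v + u)/(v − u).
Beat frequency (with f₀ = 37940 Hz): |f₂ − f₀| = 2u·f₀/(v − u) = 2 × 1 × 37940/1456 ≈ 52.1 Hz.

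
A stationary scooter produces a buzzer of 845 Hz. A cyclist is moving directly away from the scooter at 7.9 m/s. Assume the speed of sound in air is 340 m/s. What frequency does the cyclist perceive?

Only the observer moves, away from the source, so f' = f · (v − v_o)/v.
f' = 845 × (340 − 7.9)/340 = 845 × 332.1/340 ≈ 825 Hz.

825 Hz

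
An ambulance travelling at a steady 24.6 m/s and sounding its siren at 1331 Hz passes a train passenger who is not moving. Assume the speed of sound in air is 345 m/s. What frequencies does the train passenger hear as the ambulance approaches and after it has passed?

1433 Hz approaching; 1242 Hz receding

Approaching: f₁ = f · v/(v − v_s) = 1331 × 345/320.4 ≈ 1433 Hz.
Receding: f₂ = f · v/(v + v_s) = 1331 × 345/369.6 ≈ 1242 Hz.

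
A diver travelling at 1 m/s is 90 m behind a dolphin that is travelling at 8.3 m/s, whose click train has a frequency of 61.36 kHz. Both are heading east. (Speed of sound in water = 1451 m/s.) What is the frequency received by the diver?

61.1 kHz

The diver is behind, so the dolphin is moving away from it while the diver is moving toward the dolphin.
General Doppler shift: f' = f · (v + v_o)/(v + v_s).
f' = 61.36 × (1451 + 1)/(1451 + 8.3) = 61.36 × 1452/1459.3 ≈ 61.1 kHz.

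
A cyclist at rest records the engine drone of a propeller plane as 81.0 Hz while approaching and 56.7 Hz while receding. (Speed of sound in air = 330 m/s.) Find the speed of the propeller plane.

f₁/f₂ = (v + v_s)/(v − v_s), so v_s = v · (f₁ − f₂)/(f₁ + f₂).
v_s = 330 × (81.0 − 56.7)/(81.0 + 56.7) = 330 × 24.3/137.7 ≈ 58 m/s.

58 m/s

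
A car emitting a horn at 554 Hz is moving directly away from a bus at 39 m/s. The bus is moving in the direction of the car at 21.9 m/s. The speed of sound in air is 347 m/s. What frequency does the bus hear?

With source receding and observer approaching, f' = f · (v + v_o)/(v + v_s).
f' = 554 × (347 + 21.9)/(347 + 39) = 554 × 368.9/386 ≈ 529 Hz.

529 Hz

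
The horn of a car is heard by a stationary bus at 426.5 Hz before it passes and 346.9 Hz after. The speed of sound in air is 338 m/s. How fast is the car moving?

35 m/s

f₁/f₂ = (v + v_s)/(v − v_s), so v_s = v · (f₁ − f₂)/(f₁ + f₂).
v_s = 338 × (426.5 − 346.9)/(426.5 + 346.9) = 338 × 79.6/773.4 ≈ 35 m/s.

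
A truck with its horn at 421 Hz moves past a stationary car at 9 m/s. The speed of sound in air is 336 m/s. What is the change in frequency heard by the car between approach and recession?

Approaching: f₁ = f · v/(v − v_s) = 421 × 336/327 ≈ 432.6 Hz.
Receding: f₂ = f · v/(v + v_s) = 421 × 336/345 ≈ 410.0 Hz.
Drop: f₁ − f₂ = 2f·v·v_s/(v² − v_s²) = 2 × 421 × 336 × 9/(336² − 9²) ≈ 22.6 Hz.

22.6 Hz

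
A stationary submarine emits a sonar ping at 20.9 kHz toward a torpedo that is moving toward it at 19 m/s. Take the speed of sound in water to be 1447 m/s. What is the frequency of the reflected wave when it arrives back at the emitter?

21.5 kHz

At the torpedo (a moving observer), f₁ = f₀ · (v + u)/v = 20.9 × 1466/1447 ≈ 21.2 kHz.
On reflection it acts as a source moving toward the stationary detector: f₂ = f₁ · v/(v − u) = 21.2 × 1447/1428 ≈ 21.5 kHz.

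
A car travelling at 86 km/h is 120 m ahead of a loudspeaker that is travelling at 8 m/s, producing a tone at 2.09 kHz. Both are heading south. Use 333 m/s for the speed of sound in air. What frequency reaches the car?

1.988 kHz

86 km/h = 23.89 m/s.
The car is ahead, so the loudspeaker is moving toward it while the car is moving away from the loudspeaker.
Both move, so f' = f · (v − v_o)/(v − v_s).
f' = 2.09 × (333 − 23.89)/(333 − 8) = 2.09 × 309.11/325 ≈ 1.988 kHz.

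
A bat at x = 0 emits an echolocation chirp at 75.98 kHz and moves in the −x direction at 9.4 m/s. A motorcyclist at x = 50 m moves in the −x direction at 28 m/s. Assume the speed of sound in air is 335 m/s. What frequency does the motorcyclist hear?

80.1 kHz

The observer lies on the +x side, so the source is heading away from the observer and the observer is heading toward the source.
Both move, so f' = f · (v + v_o)/(v + v_s).
f' = 75.98 × (335 + 28)/(335 + 9.4) = 75.98 × 363/344.4 ≈ 80.1 kHz.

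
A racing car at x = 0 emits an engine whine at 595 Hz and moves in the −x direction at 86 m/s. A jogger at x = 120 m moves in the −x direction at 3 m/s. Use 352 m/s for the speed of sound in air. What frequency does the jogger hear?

482 Hz

The observer lies on the +x side, so the source is heading away from the observer and the observer is heading toward the source.
Both move, so f' = f · (v + v_o)/(v + v_s).
f' = 595 × (352 + 3)/(352 + 86) = 595 × 355/438 ≈ 482 Hz.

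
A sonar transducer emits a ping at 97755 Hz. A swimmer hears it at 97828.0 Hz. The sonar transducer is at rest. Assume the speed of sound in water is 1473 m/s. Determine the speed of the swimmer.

f' > f, so the swimmer is approaching.
f' = f · (v + v_o)/v ⇒ v_o = v · |f'/f − 1|.
v_o = 1473 × |97828.0/97755 − 1| = 1473 × 0.0007468 ≈ 1.10 m/s.

1.10 m/s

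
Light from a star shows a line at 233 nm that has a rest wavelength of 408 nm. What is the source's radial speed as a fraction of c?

0.508c

λ'/λ₀ = 0.5711 < 1 (blueshift), so the source is approaching.
λ'/λ₀ = √((1 − β)/(1 + β)) for an approaching source ⇒ β = (1 − r²)/(1 + r²) with r = λ'/λ₀.
β = (1 − 0.3261)/(1 + 0.3261) ≈ 0.508.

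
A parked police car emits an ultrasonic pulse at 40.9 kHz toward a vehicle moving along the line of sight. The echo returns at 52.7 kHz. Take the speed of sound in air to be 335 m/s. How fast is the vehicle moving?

Double Doppler shift off a moving reflector: f₂ = f₀ · (v + u)/(v − u) (u > 0 toward emitter).
Rearranging, u = v · (f₂ − f₀)/(f₂ + f₀) = 335 × 11.8/93.6 ≈ 42 m/s.
So the vehicle is moving at 42 m/s toward the emitter.

42 m/s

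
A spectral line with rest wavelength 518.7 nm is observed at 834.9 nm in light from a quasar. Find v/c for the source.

λ'/λ₀ = 1.6096 > 1 (redshift), so the source is receding.
λ'/λ₀ = √((1 + β)/(1 − β)) for a receding source ⇒ β = (r² − 1)/(r² + 1) with r = λ'/λ₀.
β = (2.5908 − 1)/(2.5908 + 1) ≈ 0.443.

0.443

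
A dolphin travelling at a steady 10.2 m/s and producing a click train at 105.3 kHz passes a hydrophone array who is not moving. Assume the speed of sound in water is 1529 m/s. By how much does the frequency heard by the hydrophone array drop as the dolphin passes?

Approaching: f₁ = f · v/(v − v_s) = 105.3 × 1529/1518.8 ≈ 106.01 kHz.
Receding: f₂ = f · v/(v + v_s) = 105.3 × 1529/1539.2 ≈ 104.60 kHz.
Drop: f₁ − f₂ = 2f·v·v_s/(v² − v_s²) = 2 × 105.3 × 1529 × 10.2/(1529² − 10.2²) ≈ 1.40 kHz.

1.40 kHz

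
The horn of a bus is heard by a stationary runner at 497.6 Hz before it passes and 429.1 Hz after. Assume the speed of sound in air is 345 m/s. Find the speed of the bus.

26 m/s

f₁/f₂ = (v + v_s)/(v − v_s), so v_s = v · (f₁ − f₂)/(f₁ + f₂).
v_s = 345 × (497.6 − 429.1)/(497.6 + 429.1) = 345 × 68.5/926.7 ≈ 26 m/s.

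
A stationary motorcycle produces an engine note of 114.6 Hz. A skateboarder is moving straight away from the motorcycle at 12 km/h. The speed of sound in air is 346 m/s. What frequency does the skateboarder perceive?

12 km/h = 3.333 m/s.
Only the observer moves, away from the source, so f' = f · (v − v_o)/v.
f' = 114.6 × (346 − 3.333)/346 = 114.6 × 342.67/346 ≈ 113 Hz.

113 Hz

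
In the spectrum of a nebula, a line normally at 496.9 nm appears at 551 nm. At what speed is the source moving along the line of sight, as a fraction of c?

λ'/λ₀ = 1.1089 > 1 (redshift), so the source is receding.
λ'/λ₀ = √((1 + β)/(1 − β)) for a receding source ⇒ β = (r² − 1)/(r² + 1) with r = λ'/λ₀.
β = (1.2296 − 1)/(1.2296 + 1) ≈ 0.103.

0.103c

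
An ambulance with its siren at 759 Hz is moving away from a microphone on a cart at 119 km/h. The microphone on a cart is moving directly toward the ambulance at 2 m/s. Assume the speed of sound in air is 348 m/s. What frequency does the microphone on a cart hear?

119 km/h = 33.06 m/s.
With source receding and observer approaching, f' = f · (v + v_o)/(v + v_s).
f' = 759 × (348 + 2)/(348 + 33.06) = 759 × 350/381.06 ≈ 697 Hz.

697 Hz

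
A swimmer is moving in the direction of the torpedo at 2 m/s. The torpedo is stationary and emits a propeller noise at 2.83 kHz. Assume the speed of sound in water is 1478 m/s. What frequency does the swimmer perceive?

Only the observer moves, toward the source, so f' = f · (v + v_o)/v.
f' = 2.83 × (1478 + 2)/1478 = 2.83 × 1480/1478 ≈ 2.83 kHz.

2.83 kHz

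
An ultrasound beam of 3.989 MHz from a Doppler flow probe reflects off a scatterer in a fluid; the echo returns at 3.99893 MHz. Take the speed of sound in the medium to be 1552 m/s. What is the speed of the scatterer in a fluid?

Double Doppler shift off a moving reflector: f₂ = f₀ · (v + u)/(v − u) (u > 0 toward emitter).
Rearranging, u = v · (f₂ − f₀)/(f₂ + f₀) = 1552 × 0.00993/7.98793 ≈ 1.93 m/s.
So the scatterer in a fluid is moving at 1.93 m/s toward the emitter.

1.93 m/s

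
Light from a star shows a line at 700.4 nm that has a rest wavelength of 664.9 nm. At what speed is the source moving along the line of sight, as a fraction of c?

0.052c

λ'/λ₀ = 1.0534 > 1 (redshift), so the source is receding.
λ'/λ₀ = √((1 + β)/(1 − β)) for a receding source ⇒ β = (r² − 1)/(r² + 1) with r = λ'/λ₀.
β = (1.1096 − 1)/(1.1096 + 1) ≈ 0.052.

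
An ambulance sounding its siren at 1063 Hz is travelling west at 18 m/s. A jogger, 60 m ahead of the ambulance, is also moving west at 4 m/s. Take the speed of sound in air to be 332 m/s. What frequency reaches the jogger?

1110 Hz

The jogger is ahead, so the ambulance is moving toward it while the jogger is moving away from the ambulance.
General Doppler shift: f' = f · (v − v_o)/(v − v_s).
f' = 1063 × (332 − 4)/(332 − 18) = 1063 × 328/314 ≈ 1110 Hz.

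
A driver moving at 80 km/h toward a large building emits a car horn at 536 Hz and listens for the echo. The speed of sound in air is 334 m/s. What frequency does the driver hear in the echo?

612 Hz

80 km/h = 22.22 m/s.
The large building receives the sound from a moving source: f₁ = f₀ · v/(v − v_e) = 536 × 334/311.78 ≈ 574 Hz.
On the return leg the driver is a moving observer: f₂ = f₁ · (v + v_e)/v = 574 × 356.22/334 ≈ 612 Hz.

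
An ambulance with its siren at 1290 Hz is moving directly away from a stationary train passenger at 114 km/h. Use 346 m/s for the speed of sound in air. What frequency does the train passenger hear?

1182 Hz

114 km/h = 31.67 m/s.
Only the source moves, away from the listener, so f' = f · v/(v + v_s).
f' = 1290 × 346/(346 + 31.67) = 1290 × 346/377.7 ≈ 1182 Hz.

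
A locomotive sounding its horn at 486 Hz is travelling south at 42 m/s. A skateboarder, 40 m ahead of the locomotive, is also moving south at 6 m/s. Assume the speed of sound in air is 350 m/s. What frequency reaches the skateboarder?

The skateboarder is ahead, so the locomotive is moving toward it while the skateboarder is moving away from the locomotive.
General Doppler shift: f' = f · (v − v_o)/(v − v_s).
f' = 486 × (350 − 6)/(350 − 42) = 486 × 344/308 ≈ 543 Hz.

543 Hz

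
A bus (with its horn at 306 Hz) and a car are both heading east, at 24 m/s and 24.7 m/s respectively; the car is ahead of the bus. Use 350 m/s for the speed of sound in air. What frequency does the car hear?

305 Hz

The car is ahead, so the bus is moving toward it while the car is moving away from the bus.
With source approaching and observer receding, f' = f · (v − v_o)/(v − v_s).
f' = 306 × (350 − 24.7)/(350 − 24) = 306 × 325.3/326 ≈ 305 Hz.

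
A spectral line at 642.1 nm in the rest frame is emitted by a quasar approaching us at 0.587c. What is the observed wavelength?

327.6 nm

Relativistic Doppler for wavelength: λ' = λ₀ · √((1 − β)/(1 + β)).
λ' = 642.1 × √(0.4130/1.5870) = 642.1 × 0.51014 ≈ 327.6 nm.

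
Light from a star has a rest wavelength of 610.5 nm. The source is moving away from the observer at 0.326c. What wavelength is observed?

Relativistic Doppler for wavelength: λ' = λ₀ · √((1 + β)/(1 − β)).
λ' = 610.5 × √(1.3260/0.6740) = 610.5 × 1.40263 ≈ 856.3 nm.

856.3 nm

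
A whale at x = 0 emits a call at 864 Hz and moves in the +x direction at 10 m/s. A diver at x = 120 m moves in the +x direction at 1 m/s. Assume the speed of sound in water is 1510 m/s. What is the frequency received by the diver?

869 Hz

The observer lies on the +x side, so the source is heading toward the observer and the observer is heading away from the source.
General Doppler shift: f' = f · (v − v_o)/(v − v_s).
f' = 864 × (1510 − 1)/(1510 − 10) = 864 × 1509/1500 ≈ 869 Hz.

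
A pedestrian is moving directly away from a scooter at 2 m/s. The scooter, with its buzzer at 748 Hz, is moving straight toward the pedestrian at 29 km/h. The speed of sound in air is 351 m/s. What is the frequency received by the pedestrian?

761 Hz

29 km/h = 8.056 m/s.
With source approaching and observer receding, f' = f · (v − v_o)/(v − v_s).
f' = 748 × (351 − 2)/(351 − 8.056) = 748 × 349/342.94 ≈ 761 Hz.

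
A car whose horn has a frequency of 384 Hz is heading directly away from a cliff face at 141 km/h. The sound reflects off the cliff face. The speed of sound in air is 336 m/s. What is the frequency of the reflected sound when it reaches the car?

141 km/h = 39.17 m/s.
The cliff face receives the sound from a moving source: f₁ = f₀ · v/(v + v_e) = 384 × 336/375.17 ≈ 344 Hz.
On the return leg the car is a moving observer: f₂ = f₁ · (v − v_e)/v = 344 × 296.83/336 ≈ 304 Hz.

304 Hz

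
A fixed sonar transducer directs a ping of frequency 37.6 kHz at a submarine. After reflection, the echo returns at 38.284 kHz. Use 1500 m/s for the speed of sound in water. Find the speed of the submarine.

13.5 m/s

Double Doppler shift off a moving reflector: f₂ = f₀ · (v + u)/(v − u) (u > 0 toward emitter).
Rearranging, u = v · (f₂ − f₀)/(f₂ + f₀) = 1500 × 0.684/75.884 ≈ 13.5 m/s.
So the submarine is moving at 13.5 m/s toward the emitter.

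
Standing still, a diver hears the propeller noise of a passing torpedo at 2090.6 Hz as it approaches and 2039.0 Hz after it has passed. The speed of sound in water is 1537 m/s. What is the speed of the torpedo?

f₁/f₂ = (v + v_s)/(v − v_s), so v_s = v · (f₁ − f₂)/(f₁ + f₂).
v_s = 1537 × (2090.6 − 2039.0)/(2090.6 + 2039.0) = 1537 × 51.6/4129.6 ≈ 19.2 m/s.

19.2 m/s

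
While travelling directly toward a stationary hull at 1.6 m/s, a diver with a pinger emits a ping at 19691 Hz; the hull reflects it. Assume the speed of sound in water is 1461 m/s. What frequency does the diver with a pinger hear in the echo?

19734 Hz

The hull receives the sound from a moving source: f₁ = f₀ · v/(v − v_e) = 19691 × 1461/1459.4 ≈ 19713 Hz.
On the return leg the diver with a pinger is a moving observer: f₂ = f₁ · (v + v_e)/v = 19713 × 1462.6/1461 ≈ 19734 Hz.
Equivalently f₂ = f₀ · (v + v_e)/(v − v_e).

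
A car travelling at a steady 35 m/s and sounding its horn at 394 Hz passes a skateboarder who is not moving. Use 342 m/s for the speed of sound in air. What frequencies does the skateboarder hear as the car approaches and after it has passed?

439 Hz approaching; 357 Hz receding

Approaching: f₁ = f · v/(v − v_s) = 394 × 342/307 ≈ 439 Hz.
Receding: f₂ = f · v/(v + v_s) = 394 × 342/377 ≈ 357 Hz.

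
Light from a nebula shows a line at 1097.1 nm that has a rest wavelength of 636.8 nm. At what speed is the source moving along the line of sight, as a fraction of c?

0.496

λ'/λ₀ = 1.7228 > 1 (redshift), so the source is receding.
λ'/λ₀ = √((1 + β)/(1 − β)) for a receding source ⇒ β = (r² − 1)/(r² + 1) with r = λ'/λ₀.
β = (2.9682 − 1)/(2.9682 + 1) ≈ 0.496.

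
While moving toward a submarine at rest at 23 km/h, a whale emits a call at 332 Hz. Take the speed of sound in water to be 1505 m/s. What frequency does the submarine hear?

23 km/h = 6.389 m/s.
With the source moving toward a stationary observer, f' = f · v/(v − v_s).
f' = 332 × 1505/(1505 − 6.389) = 332 × 1505/1499 ≈ 333 Hz.

333 Hz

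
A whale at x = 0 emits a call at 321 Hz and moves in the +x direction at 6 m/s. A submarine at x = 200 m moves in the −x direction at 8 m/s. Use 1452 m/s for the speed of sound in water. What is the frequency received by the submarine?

The observer lies on the +x side, so the source is heading toward the observer and the observer is heading toward the source.
Both move, so f' = f · (v + v_o)/(v − v_s).
f' = 321 × (1452 + 8)/(1452 − 6) = 321 × 1460/1446 ≈ 324 Hz.

324 Hz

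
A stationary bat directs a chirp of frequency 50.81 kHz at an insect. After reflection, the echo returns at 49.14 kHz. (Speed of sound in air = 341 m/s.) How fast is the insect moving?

5.7 m/s

Double Doppler shift off a moving reflector: f₂ = f₀ · (v + u)/(v − u) (u > 0 toward emitter).
Rearranging, u = v · (f₂ − f₀)/(f₂ + f₀) = 341 × -1.67/99.95 ≈ -5.7 m/s.
So the insect is moving at 5.7 m/s away from the emitter.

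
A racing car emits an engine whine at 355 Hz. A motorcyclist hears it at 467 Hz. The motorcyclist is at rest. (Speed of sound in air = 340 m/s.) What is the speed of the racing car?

f' > f, so the racing car is approaching.
f' = f · v/(v − v_s) ⇒ v_s = v · |1 − f/f'|.
v_s = 340 × |1 − 355/467| = 340 × 0.2398 ≈ 82 m/s.

82 m/s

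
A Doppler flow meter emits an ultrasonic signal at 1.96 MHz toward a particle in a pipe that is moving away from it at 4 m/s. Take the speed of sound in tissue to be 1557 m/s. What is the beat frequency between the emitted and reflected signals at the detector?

At the particle in a pipe (a moving observer), f₁ = f₀ · (v − u)/v = 1.96 × 1553/1557 ≈ 1.95496 MHz.
On reflection it acts as a source moving away from the stationary detector: f₂ = f₁ · v/(v + u) = 1.95496 × 1557/1561 ≈ 1.94996 MHz.
Equivalently f₂ = f₀ · (v − u)/(v + u).
Beat frequency (with f₀ = 1960000 Hz): |f₂ − f₀| = 2u·f₀/(v + u) = 2 × 4 × 1960000/1561 ≈ 10045 Hz.

10045 Hz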